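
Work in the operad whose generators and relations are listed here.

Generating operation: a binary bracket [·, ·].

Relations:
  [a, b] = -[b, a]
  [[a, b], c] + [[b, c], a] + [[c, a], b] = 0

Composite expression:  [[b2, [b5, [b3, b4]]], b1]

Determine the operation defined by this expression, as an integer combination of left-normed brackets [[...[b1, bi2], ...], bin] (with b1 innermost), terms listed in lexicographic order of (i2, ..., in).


[[[[b1, b2], b3], b4], b5] - [[[[b1, b2], b4], b3], b5] - [[[[b1, b2], b5], b3], b4] + [[[[b1, b2], b5], b4], b3] - [[[[b1, b3], b4], b5], b2] + [[[[b1, b4], b3], b5], b2] + [[[[b1, b5], b3], b4], b2] - [[[[b1, b5], b4], b3], b2]

In the tensor algebra, words opening b1 carry the b1-anchored form.
Composite bracket: [[b2, [b5, [b3, b4]]], b1]
Full expansion: 16 signed words from ab - ba (2^4 = 16).
Only words starting with b1 matter:
  the word b1b2b3b4b5 carries sign +1 and contributes +[[[[b1, b2], b3], b4], b5]
  the word b1b2b4b3b5 carries sign -1 and contributes -[[[[b1, b2], b4], b3], b5]
  the word b1b2b5b3b4 carries sign -1 and contributes -[[[[b1, b2], b5], b3], b4]
  the word b1b2b5b4b3 carries sign +1 and contributes +[[[[b1, b2], b5], b4], b3]
  the word b1b3b4b5b2 carries sign -1 and contributes -[[[[b1, b3], b4], b5], b2]
  the word b1b4b3b5b2 carries sign +1 and contributes +[[[[b1, b4], b3], b5], b2]
  the word b1b5b3b4b2 carries sign +1 and contributes +[[[[b1, b5], b3], b4], b2]
  the word b1b5b4b3b2 carries sign -1 and contributes -[[[[b1, b5], b4], b3], b2]


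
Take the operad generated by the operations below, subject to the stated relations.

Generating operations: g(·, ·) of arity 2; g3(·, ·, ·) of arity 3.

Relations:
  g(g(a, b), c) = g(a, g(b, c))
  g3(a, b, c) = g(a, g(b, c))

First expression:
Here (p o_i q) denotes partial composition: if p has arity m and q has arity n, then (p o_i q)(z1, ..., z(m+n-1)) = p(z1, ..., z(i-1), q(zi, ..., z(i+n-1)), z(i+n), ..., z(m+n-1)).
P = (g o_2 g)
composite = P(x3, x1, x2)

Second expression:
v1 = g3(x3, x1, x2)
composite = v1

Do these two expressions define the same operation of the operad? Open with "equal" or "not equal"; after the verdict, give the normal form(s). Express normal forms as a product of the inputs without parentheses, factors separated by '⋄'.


Reducing the first expression gives x3 ⋄ x1 ⋄ x2
Reducing the second expression gives x3 ⋄ x1 ⋄ x2
The forms coincide; equal.

equal: each reduces to x3 ⋄ x1 ⋄ x2


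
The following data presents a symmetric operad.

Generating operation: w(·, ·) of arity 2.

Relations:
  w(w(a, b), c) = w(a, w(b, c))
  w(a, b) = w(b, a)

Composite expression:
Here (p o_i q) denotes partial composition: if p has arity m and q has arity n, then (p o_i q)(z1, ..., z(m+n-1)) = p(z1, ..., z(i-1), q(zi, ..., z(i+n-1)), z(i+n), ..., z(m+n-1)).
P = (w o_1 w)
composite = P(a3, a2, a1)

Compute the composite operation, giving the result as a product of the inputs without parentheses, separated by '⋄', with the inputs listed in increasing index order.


a1 ⋄ a2 ⋄ a3

Key point: w commutes, so take the a-inputs in any fixed order.
w(a3, a2) linearizes to a3 ⋄ a2
w(w(a3, a2), a1) linearizes to a3 ⋄ a2 ⋄ a1
rearranged into index order: a1 ⋄ a2 ⋄ a3


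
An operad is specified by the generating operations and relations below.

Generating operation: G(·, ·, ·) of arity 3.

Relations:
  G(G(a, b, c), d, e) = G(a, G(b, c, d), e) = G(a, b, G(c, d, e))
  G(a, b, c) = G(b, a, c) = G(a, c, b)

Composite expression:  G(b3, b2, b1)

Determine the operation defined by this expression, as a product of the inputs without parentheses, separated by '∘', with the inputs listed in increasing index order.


b1 ∘ b2 ∘ b3

With G associative and commutative, the b-input set is all that matters.
G(b3, b2, b1) spells out as b3 ∘ b2 ∘ b1
rearranged into index order: b1 ∘ b2 ∘ b3


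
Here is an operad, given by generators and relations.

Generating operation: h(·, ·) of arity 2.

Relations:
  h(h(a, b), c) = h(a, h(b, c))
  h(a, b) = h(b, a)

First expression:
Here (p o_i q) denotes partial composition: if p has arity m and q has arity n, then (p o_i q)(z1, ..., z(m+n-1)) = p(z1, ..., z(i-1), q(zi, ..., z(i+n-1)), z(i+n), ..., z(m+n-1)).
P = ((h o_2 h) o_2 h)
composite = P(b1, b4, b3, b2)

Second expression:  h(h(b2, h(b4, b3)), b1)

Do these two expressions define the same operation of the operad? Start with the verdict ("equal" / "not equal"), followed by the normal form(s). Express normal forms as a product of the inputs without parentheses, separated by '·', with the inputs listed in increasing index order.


equal — both sides give b1 · b2 · b3 · b4

Reducing the first expression gives b1 · b2 · b3 · b4
Reducing the second expression gives b1 · b2 · b3 · b4
Same normal form: equal.


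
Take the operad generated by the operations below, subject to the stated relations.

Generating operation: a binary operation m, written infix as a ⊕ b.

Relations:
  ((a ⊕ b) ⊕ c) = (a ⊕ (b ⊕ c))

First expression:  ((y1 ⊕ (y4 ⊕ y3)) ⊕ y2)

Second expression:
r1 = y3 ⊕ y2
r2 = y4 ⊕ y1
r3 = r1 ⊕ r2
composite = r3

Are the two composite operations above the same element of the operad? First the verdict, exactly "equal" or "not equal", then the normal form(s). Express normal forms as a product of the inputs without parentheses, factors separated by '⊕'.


not equal: they reduce to y1 ⊕ y4 ⊕ y3 ⊕ y2 and y3 ⊕ y2 ⊕ y4 ⊕ y1

In normal form, the first expression is y1 ⊕ y4 ⊕ y3 ⊕ y2
In normal form, the second expression is y3 ⊕ y2 ⊕ y4 ⊕ y1
No match — not equal.


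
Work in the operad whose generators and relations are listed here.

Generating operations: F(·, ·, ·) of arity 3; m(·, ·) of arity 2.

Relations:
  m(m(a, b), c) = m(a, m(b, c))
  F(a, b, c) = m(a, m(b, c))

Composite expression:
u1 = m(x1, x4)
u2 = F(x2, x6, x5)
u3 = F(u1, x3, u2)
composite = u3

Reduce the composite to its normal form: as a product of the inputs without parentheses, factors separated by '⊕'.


x1 ⊕ x4 ⊕ x3 ⊕ x2 ⊕ x6 ⊕ x5

The F-tree's shape is irrelevant; the x-reading-order decides.
m(x1, x4) unparenthesizes to x1 ⊕ x4
F(x2, x6, x5) unparenthesizes to x2 ⊕ x6 ⊕ x5
F(m(x1, x4), x3, F(x2, x6, x5)) unparenthesizes to x1 ⊕ x4 ⊕ x3 ⊕ x2 ⊕ x6 ⊕ x5


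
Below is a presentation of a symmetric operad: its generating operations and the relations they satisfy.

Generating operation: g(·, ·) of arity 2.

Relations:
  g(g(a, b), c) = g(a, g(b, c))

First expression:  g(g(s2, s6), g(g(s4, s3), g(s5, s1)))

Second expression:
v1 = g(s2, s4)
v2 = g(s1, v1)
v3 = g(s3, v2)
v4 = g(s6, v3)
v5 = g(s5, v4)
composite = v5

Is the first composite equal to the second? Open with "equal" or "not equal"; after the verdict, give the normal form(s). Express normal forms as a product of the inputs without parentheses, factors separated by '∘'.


The first expression reduces to s2 ∘ s6 ∘ s4 ∘ s3 ∘ s5 ∘ s1
The second expression reduces to s5 ∘ s6 ∘ s3 ∘ s1 ∘ s2 ∘ s4
Distinct normal forms: not equal.

not equal; the first gives s2 ∘ s6 ∘ s4 ∘ s3 ∘ s5 ∘ s1 and the second s5 ∘ s6 ∘ s3 ∘ s1 ∘ s2 ∘ s4


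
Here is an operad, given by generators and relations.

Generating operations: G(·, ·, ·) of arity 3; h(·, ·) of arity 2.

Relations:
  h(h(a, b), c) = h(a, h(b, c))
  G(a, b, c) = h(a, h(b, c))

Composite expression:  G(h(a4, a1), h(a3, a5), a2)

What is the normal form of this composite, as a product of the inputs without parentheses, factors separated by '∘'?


a4 ∘ a1 ∘ a3 ∘ a5 ∘ a2

The G-tree's shape is irrelevant; the a-reading-order decides.
h(a4, a1) reduces to a4 ∘ a1
h(a3, a5) reduces to a3 ∘ a5
G(h(a4, a1), h(a3, a5), a2) reduces to a4 ∘ a1 ∘ a3 ∘ a5 ∘ a2


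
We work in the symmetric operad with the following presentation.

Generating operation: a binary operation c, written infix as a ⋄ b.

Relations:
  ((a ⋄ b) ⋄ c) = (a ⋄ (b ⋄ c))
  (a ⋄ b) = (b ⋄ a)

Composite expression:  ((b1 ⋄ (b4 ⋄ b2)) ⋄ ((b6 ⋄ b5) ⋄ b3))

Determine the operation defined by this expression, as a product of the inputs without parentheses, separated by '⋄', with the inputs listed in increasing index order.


b1 ⋄ b2 ⋄ b3 ⋄ b4 ⋄ b5 ⋄ b6

Key point: c commutes, so take the b-inputs in any fixed order.
(b4 ⋄ b2) linearizes to b4 ⋄ b2
(b1 ⋄ (b4 ⋄ b2)) linearizes to b1 ⋄ b4 ⋄ b2
(b6 ⋄ b5) linearizes to b6 ⋄ b5
((b6 ⋄ b5) ⋄ b3) linearizes to b6 ⋄ b5 ⋄ b3
((b1 ⋄ (b4 ⋄ b2)) ⋄ ((b6 ⋄ b5) ⋄ b3)) linearizes to b1 ⋄ b4 ⋄ b2 ⋄ b6 ⋄ b5 ⋄ b3
rearranged into index order: b1 ⋄ b2 ⋄ b3 ⋄ b4 ⋄ b5 ⋄ b6


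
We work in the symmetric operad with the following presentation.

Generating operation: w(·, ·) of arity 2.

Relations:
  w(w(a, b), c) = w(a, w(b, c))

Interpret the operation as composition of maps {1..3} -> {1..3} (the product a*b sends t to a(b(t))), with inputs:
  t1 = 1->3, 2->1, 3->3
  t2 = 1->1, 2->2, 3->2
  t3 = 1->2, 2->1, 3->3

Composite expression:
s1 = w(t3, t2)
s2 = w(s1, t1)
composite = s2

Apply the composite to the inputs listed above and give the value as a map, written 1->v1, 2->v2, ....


w(t3, t2) = 1->2, 2->1, 3->1
w(w(t3, t2), t1) = 1->1, 2->2, 3->1

1->1, 2->2, 3->1


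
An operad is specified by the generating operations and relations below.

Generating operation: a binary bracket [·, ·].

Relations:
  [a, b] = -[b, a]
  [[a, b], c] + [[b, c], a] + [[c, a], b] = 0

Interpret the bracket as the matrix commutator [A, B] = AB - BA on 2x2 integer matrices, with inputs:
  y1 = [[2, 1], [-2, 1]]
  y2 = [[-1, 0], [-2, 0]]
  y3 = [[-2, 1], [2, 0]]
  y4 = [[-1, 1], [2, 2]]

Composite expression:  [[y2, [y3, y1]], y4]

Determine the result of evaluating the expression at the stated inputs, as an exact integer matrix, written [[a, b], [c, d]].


[y3, y1] = [[-4, -3], [-2, 4]]
[y2, [y3, y1]] = [[-6, 3], [14, 6]]
[[y2, [y3, y1]], y4] = [[-8, -3], [-18, 8]]

[[-8, -3], [-18, 8]]


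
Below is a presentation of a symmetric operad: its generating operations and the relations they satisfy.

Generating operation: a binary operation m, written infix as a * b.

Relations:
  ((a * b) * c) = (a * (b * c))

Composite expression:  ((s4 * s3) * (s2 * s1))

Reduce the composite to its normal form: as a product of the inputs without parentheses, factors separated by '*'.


Key point: m is associative — brackets drop, the s-order remains.
(s4 * s3) linearizes to s4 * s3
(s2 * s1) linearizes to s2 * s1
((s4 * s3) * (s2 * s1)) linearizes to s4 * s3 * s2 * s1

s4 * s3 * s2 * s1


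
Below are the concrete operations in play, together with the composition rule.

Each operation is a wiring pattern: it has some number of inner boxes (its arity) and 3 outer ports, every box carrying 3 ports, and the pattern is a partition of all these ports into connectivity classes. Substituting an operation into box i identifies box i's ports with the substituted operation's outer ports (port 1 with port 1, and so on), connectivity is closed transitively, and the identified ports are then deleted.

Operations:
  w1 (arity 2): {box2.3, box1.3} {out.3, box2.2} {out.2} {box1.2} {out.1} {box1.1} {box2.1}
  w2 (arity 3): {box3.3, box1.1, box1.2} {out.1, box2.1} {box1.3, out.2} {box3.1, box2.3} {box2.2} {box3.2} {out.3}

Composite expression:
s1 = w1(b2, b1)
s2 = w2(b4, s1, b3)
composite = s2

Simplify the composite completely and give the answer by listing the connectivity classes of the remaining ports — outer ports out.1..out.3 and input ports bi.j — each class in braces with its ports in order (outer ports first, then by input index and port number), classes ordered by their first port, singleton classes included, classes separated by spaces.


Treat the ports identified at w2 as solder joints: merge, then drop.
through w1, on inputs (b2, b1): {out.1} {out.2} {out.3, b1.2} {b1.1} {b1.3, b2.3} {b2.1} {b2.2} (out.j = stage outer ports)
through w2, on inputs (b4, b2, b1, b3): {out.1} {out.2, b4.3} {out.3} {b1.1} {b1.2, b3.1} {b1.3, b2.3} {b2.1} {b2.2} {b3.2} {b3.3, b4.1, b4.2} (out.j = stage outer ports)

{out.1} {out.2, b4.3} {out.3} {b1.1} {b1.2, b3.1} {b1.3, b2.3} {b2.1} {b2.2} {b3.2} {b3.3, b4.1, b4.2}


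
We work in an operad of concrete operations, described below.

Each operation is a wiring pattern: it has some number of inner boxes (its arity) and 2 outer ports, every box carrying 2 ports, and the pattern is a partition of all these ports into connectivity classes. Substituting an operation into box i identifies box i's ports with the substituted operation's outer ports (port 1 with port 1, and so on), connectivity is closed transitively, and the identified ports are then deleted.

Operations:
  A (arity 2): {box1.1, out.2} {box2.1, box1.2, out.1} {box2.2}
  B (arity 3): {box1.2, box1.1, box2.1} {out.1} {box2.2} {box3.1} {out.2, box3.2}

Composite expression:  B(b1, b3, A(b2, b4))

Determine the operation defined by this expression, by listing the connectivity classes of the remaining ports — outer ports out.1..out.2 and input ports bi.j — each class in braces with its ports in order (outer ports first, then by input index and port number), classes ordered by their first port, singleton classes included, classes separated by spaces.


{out.1} {out.2, b2.1} {b1.1, b1.2, b3.1} {b2.2, b4.1} {b3.2} {b4.2}

Substituting into B glues patterns; closure does the rest.
stage A: inputs (b2, b4), connectivity {out.1, b2.2, b4.1} {out.2, b2.1} {b4.2}, out.j its boundary
stage B: inputs (b1, b3, b2, b4), connectivity {out.1} {out.2, b2.1} {b1.1, b1.2, b3.1} {b2.2, b4.1} {b3.2} {b4.2}, out.j its boundary


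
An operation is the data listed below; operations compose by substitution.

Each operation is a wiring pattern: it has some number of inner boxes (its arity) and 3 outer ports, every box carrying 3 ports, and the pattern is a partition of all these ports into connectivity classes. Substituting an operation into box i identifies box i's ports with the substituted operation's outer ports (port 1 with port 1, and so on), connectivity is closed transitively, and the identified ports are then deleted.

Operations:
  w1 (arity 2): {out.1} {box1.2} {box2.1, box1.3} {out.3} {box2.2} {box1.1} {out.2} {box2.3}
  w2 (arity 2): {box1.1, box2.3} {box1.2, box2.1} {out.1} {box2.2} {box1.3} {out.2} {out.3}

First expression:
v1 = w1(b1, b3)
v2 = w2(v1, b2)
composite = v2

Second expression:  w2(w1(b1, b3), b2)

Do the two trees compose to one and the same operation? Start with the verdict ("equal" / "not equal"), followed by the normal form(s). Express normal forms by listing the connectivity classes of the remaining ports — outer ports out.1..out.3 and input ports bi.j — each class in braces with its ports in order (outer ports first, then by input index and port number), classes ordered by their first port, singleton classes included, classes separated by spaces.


equal: each reduces to {out.1} {out.2} {out.3} {b1.1} {b1.2} {b1.3, b3.1} {b2.1} {b2.2} {b2.3} {b3.2} {b3.3}

In normal form, the first expression is {out.1} {out.2} {out.3} {b1.1} {b1.2} {b1.3, b3.1} {b2.1} {b2.2} {b2.3} {b3.2} {b3.3}
In normal form, the second expression is {out.1} {out.2} {out.3} {b1.1} {b1.2} {b1.3, b3.1} {b2.1} {b2.2} {b2.3} {b3.2} {b3.3}
The forms coincide; equal.


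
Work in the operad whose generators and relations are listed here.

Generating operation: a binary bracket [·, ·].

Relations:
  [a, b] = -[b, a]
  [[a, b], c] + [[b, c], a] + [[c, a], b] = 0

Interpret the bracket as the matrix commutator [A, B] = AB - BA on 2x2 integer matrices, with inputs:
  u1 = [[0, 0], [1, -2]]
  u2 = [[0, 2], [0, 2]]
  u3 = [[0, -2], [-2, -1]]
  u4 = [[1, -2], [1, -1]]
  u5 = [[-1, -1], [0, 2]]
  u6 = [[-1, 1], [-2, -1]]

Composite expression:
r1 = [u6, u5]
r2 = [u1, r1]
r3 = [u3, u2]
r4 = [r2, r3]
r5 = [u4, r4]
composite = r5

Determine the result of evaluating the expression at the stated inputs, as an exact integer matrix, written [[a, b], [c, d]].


[[244, -104], [192, -244]]

[u6, u5] = [[-2, 3], [6, 2]]
[u1, [u6, u5]] = [[-3, 6], [-16, 3]]
[u3, u2] = [[4, -2], [4, -4]]
[[u1, [u6, u5]], [u3, u2]] = [[-8, -36], [-104, 8]]
[u4, [[u1, [u6, u5]], [u3, u2]]] = [[244, -104], [192, -244]]


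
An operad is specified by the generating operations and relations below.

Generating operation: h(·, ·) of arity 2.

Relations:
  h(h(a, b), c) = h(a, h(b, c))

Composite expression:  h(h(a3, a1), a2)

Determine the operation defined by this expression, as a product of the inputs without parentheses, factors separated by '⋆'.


The h-tree's shape is irrelevant; the a-reading-order decides.
h(a3, a1) spells out as a3 ⋆ a1
h(h(a3, a1), a2) spells out as a3 ⋆ a1 ⋆ a2

a3 ⋆ a1 ⋆ a2


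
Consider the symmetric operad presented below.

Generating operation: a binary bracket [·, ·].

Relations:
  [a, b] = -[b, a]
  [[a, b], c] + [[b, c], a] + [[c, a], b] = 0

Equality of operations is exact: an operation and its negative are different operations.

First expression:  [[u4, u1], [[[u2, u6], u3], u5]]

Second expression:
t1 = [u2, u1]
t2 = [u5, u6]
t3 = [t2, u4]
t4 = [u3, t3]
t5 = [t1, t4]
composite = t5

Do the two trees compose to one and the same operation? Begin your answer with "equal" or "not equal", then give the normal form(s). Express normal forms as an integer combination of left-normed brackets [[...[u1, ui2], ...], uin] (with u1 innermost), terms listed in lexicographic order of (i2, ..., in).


not equal; the first gives -[[[[[u1, u4], u2], u6], u3], u5] + [[[[[u1, u4], u3], u2], u6], u5] - [[[[[u1, u4], u3], u6], u2], u5] + [[[[[u1, u4], u5], u2], u6], u3] - [[[[[u1, u4], u5], u3], u2], u6] + [[[[[u1, u4], u5], u3], u6], u2] - [[[[[u1, u4], u5], u6], u2], u3] + [[[[[u1, u4], u6], u2], u3], u5] and the second [[[[[u1, u2], u3], u4], u5], u6] - [[[[[u1, u2], u3], u4], u6], u5] - [[[[[u1, u2], u3], u5], u6], u4] + [[[[[u1, u2], u3], u6], u5], u4] - [[[[[u1, u2], u4], u5], u6], u3] + [[[[[u1, u2], u4], u6], u5], u3] + [[[[[u1, u2], u5], u6], u4], u3] - [[[[[u1, u2], u6], u5], u4], u3]

Reducing the first expression gives -[[[[[u1, u4], u2], u6], u3], u5] + [[[[[u1, u4], u3], u2], u6], u5] - [[[[[u1, u4], u3], u6], u2], u5] + [[[[[u1, u4], u5], u2], u6], u3] - [[[[[u1, u4], u5], u3], u2], u6] + [[[[[u1, u4], u5], u3], u6], u2] - [[[[[u1, u4], u5], u6], u2], u3] + [[[[[u1, u4], u6], u2], u3], u5]
Reducing the second expression gives [[[[[u1, u2], u3], u4], u5], u6] - [[[[[u1, u2], u3], u4], u6], u5] - [[[[[u1, u2], u3], u5], u6], u4] + [[[[[u1, u2], u3], u6], u5], u4] - [[[[[u1, u2], u4], u5], u6], u3] + [[[[[u1, u2], u4], u6], u5], u3] + [[[[[u1, u2], u5], u6], u4], u3] - [[[[[u1, u2], u6], u5], u4], u3]
The normal forms differ: not equal.


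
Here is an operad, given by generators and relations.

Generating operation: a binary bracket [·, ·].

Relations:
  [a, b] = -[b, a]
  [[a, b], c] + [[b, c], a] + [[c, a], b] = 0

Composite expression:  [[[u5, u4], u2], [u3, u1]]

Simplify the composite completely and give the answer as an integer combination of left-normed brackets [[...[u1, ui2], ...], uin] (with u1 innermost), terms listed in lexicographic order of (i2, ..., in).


[[[[u1, u3], u2], u4], u5] - [[[[u1, u3], u2], u5], u4] - [[[[u1, u3], u4], u5], u2] + [[[[u1, u3], u5], u4], u2]

A multilinear Lie element is pinned by u1-initial words (u1 innermost).
Composite bracket: [[[u5, u4], u2], [u3, u1]]
Full expansion: 16 signed words from ab - ba (2^4 = 16).
The u1-initial words carry the normal form:
  word u1u3u2u4u5 has sign +1, contributing +[[[[u1, u3], u2], u4], u5]
  word u1u3u2u5u4 has sign -1, contributing -[[[[u1, u3], u2], u5], u4]
  word u1u3u4u5u2 has sign -1, contributing -[[[[u1, u3], u4], u5], u2]
  word u1u3u5u4u2 has sign +1, contributing +[[[[u1, u3], u5], u4], u2]


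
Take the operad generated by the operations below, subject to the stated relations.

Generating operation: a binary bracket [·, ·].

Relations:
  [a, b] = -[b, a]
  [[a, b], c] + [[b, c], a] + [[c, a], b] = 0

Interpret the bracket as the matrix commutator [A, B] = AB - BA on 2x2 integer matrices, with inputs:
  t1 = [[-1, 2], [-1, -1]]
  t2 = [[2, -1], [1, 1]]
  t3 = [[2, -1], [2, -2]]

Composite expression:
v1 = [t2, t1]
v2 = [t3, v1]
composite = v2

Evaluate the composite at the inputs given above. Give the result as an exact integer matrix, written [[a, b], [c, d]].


[[-5, 6], [-8, 5]]

[t2, t1] = [[-1, 2], [1, 1]]
[t3, [t2, t1]] = [[-5, 6], [-8, 5]]


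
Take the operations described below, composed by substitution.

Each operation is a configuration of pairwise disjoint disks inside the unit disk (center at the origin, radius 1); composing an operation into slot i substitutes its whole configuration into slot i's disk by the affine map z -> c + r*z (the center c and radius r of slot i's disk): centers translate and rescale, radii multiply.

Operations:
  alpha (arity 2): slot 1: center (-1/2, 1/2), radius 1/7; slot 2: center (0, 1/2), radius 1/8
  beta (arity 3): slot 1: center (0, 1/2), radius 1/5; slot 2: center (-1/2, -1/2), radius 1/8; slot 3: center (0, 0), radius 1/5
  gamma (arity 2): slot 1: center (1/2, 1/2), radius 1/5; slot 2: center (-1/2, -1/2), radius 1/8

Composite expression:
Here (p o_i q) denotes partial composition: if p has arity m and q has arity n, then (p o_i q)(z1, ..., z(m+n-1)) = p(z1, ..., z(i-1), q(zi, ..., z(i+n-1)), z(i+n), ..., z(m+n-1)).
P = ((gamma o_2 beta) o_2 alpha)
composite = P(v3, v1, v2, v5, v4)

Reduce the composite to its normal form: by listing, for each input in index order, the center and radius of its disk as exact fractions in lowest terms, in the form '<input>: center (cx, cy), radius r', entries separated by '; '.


v1: center (-41/80, -17/40), radius 1/280; v2: center (-1/2, -17/40), radius 1/320; v3: center (1/2, 1/2), radius 1/5; v4: center (-1/2, -1/2), radius 1/40; v5: center (-9/16, -9/16), radius 1/64

Below gamma, radii multiply path by path; the v-disk centers shift.
input v3: composing its 1 substitution step yields center (1/2, 1/2), radius 1/5
input v1: composing its 3 substitution steps yields center (-41/80, -17/40), radius 1/280
input v2: composing its 3 substitution steps yields center (-1/2, -17/40), radius 1/320
input v5: composing its 2 substitution steps yields center (-9/16, -9/16), radius 1/64
input v4: composing its 2 substitution steps yields center (-1/2, -1/2), radius 1/40


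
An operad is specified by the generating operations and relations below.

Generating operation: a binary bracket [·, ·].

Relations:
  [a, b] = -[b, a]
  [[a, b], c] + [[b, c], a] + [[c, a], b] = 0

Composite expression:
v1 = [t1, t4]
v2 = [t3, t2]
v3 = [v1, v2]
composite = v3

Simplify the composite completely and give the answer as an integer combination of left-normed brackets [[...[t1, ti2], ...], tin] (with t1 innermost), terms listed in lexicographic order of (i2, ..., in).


-[[[t1, t4], t2], t3] + [[[t1, t4], t3], t2]

Left-normed coefficients sit on the t1-initial expansion words.
Composite bracket: [[t1, t4], [t3, t2]]
Expanding via [a, b] = ab - ba: 8 signed words (2^3 = 8).
Words beginning with t1 determine it all:
  the word t1t4t2t3 carries sign -1 and contributes -[[[t1, t4], t2], t3]
  the word t1t4t3t2 carries sign +1 and contributes +[[[t1, t4], t3], t2]


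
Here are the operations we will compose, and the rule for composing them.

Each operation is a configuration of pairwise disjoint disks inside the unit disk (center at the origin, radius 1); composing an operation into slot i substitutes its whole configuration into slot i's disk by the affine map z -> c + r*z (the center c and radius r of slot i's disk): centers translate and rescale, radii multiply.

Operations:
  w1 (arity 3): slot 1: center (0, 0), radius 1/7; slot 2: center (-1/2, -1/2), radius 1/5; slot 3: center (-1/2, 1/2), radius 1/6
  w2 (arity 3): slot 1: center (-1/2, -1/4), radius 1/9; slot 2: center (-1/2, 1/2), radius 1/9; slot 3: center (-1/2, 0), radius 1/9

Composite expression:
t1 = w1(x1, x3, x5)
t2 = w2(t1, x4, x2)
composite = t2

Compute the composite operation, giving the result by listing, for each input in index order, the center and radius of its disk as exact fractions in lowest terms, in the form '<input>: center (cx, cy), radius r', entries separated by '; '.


x1: center (-1/2, -1/4), radius 1/63; x2: center (-1/2, 0), radius 1/9; x3: center (-5/9, -11/36), radius 1/45; x4: center (-1/2, 1/2), radius 1/9; x5: center (-5/9, -7/36), radius 1/54

Below w2, radii multiply path by path; the x-disk centers shift.
x1 passes through 2 substitutions, ending at center (-1/2, -1/4), radius 1/63
x3 passes through 2 substitutions, ending at center (-5/9, -11/36), radius 1/45
x5 passes through 2 substitutions, ending at center (-5/9, -7/36), radius 1/54
x4 passes through 1 substitution, ending at center (-1/2, 1/2), radius 1/9
x2 passes through 1 substitution, ending at center (-1/2, 0), radius 1/9


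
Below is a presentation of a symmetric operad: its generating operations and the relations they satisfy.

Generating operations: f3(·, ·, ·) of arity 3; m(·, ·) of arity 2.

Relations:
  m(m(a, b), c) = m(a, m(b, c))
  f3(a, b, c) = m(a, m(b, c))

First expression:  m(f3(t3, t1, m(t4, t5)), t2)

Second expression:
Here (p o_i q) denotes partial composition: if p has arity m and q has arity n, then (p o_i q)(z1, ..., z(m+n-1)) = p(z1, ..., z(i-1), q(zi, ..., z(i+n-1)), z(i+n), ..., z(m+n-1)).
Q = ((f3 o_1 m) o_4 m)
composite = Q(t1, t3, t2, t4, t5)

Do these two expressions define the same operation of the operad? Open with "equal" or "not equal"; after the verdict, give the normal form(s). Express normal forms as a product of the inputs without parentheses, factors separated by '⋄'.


not equal — first t3 ⋄ t1 ⋄ t4 ⋄ t5 ⋄ t2, second t1 ⋄ t3 ⋄ t2 ⋄ t4 ⋄ t5

The first expression, normalized: t3 ⋄ t1 ⋄ t4 ⋄ t5 ⋄ t2
The second expression, normalized: t1 ⋄ t3 ⋄ t2 ⋄ t4 ⋄ t5
Different reductions; not equal.


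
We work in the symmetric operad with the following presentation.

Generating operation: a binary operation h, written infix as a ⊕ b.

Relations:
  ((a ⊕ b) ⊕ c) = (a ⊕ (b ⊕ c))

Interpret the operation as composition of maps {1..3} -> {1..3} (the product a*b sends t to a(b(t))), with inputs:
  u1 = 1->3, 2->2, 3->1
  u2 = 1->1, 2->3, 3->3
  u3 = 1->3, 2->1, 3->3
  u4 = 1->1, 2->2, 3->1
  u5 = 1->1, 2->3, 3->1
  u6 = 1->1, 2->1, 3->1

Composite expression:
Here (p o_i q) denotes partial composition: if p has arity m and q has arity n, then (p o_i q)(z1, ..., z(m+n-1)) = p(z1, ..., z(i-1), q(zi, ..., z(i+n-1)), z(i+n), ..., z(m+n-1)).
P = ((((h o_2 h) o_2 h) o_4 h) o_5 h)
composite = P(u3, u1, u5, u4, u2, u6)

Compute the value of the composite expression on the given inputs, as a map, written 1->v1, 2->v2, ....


(u1 ⊕ u5) = 1->3, 2->1, 3->3
(u2 ⊕ u6) = 1->1, 2->1, 3->1
(u4 ⊕ (u2 ⊕ u6)) = 1->1, 2->1, 3->1
((u1 ⊕ u5) ⊕ (u4 ⊕ (u2 ⊕ u6))) = 1->3, 2->3, 3->3
(u3 ⊕ ((u1 ⊕ u5) ⊕ (u4 ⊕ (u2 ⊕ u6)))) = 1->3, 2->3, 3->3

1->3, 2->3, 3->3


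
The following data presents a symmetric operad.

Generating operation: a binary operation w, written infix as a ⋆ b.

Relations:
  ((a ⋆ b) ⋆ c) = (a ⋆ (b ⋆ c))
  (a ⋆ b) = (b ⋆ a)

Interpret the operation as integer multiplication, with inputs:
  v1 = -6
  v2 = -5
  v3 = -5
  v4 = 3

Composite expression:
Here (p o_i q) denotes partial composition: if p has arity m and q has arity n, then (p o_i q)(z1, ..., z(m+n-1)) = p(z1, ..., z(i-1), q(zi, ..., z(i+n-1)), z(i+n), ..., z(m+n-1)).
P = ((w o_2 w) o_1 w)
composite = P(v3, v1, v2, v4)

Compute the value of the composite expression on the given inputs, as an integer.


-450

(v3 ⋆ v1) = 30
(v2 ⋆ v4) = -15
((v3 ⋆ v1) ⋆ (v2 ⋆ v4)) = -450


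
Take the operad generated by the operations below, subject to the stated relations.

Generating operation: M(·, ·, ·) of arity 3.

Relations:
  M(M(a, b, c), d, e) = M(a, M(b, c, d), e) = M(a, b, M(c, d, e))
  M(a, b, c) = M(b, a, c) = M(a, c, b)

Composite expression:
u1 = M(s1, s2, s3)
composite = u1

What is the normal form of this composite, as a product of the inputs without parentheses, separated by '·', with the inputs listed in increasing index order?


s1 · s2 · s3

Any arrangement under M is one operation, so sort the s-inputs.
M(s1, s2, s3) reduces to s1 · s2 · s3
reordering the factors by index: s1 · s2 · s3


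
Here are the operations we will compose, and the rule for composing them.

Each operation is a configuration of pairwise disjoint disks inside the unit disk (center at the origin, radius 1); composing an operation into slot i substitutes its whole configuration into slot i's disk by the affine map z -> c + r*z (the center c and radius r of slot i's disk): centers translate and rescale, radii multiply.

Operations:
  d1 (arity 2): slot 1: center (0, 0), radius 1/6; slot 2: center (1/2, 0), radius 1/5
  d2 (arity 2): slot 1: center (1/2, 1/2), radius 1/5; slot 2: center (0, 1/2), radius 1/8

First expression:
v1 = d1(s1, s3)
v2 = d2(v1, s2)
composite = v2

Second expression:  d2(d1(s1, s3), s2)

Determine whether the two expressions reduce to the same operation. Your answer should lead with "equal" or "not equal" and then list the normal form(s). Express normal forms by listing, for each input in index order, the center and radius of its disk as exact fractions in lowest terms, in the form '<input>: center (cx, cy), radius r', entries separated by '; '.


equal; both compose to s1: center (1/2, 1/2), radius 1/30; s2: center (0, 1/2), radius 1/8; s3: center (3/5, 1/2), radius 1/25

Normal form of the first expression: s1: center (1/2, 1/2), radius 1/30; s2: center (0, 1/2), radius 1/8; s3: center (3/5, 1/2), radius 1/25
Normal form of the second expression: s1: center (1/2, 1/2), radius 1/30; s2: center (0, 1/2), radius 1/8; s3: center (3/5, 1/2), radius 1/25
The normal forms match — equal.


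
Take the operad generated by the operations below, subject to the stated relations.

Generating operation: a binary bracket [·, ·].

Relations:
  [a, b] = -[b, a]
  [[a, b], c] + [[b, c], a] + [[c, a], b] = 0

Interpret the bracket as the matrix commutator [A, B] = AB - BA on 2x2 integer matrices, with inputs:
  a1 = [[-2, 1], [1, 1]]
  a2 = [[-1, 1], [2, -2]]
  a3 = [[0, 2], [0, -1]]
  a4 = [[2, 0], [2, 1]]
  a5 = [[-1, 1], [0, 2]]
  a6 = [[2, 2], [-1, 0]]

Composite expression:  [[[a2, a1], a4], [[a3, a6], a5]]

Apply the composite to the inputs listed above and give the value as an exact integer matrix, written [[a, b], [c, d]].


[a2, a1] = [[-1, 4], [-7, 1]]
[[a2, a1], a4] = [[8, -4], [-3, -8]]
[a3, a6] = [[-2, -2], [1, 2]]
[[a3, a6], a5] = [[-1, -10], [-3, 1]]
[[[a2, a1], a4], [[a3, a6], a5]] = [[-18, -168], [54, 18]]

[[-18, -168], [54, 18]]


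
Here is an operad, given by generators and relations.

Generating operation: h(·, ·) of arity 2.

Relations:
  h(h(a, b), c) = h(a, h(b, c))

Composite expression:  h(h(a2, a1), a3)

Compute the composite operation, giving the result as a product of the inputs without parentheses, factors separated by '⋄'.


a2 ⋄ a1 ⋄ a3

Under associativity of h, the answer is the a's in reading order.
h(a2, a1) reduces to a2 ⋄ a1
h(h(a2, a1), a3) reduces to a2 ⋄ a1 ⋄ a3


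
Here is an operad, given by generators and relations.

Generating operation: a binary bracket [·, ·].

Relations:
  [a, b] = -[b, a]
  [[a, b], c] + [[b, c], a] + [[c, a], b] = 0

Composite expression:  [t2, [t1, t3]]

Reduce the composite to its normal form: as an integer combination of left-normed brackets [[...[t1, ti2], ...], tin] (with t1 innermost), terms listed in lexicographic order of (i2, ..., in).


-[[t1, t3], t2]

Skip Jacobi rewriting: expand, keep t1-initial words, read off terms.
Composite bracket: [t2, [t1, t3]]
Under [a, b] = ab - ba we get 4 signed associative words (2^2 = 4).
Only words starting with t1 matter:
  t1t3t2 appears with sign -1, giving the term -[[t1, t3], t2]


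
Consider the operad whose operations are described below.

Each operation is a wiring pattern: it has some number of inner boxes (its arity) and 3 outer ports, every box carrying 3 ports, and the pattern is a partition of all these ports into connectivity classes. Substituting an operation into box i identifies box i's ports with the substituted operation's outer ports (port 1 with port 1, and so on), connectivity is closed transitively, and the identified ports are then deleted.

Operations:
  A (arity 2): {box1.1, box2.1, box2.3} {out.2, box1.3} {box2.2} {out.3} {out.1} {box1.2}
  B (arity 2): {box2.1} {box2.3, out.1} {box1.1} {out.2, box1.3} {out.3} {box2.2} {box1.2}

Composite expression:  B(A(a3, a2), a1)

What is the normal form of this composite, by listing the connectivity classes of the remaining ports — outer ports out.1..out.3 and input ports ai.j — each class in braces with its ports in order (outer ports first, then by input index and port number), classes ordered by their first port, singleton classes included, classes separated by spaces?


{out.1, a1.3} {out.2} {out.3} {a1.1} {a1.2} {a2.1, a2.3, a3.1} {a2.2} {a3.2} {a3.3}

Reachability decides: close wires over B-identified ports.
composing A on (a3, a2), with out.j its own outer ports: {out.1} {out.2, a3.3} {out.3} {a2.1, a2.3, a3.1} {a2.2} {a3.2}
composing B on (a3, a2, a1), with out.j its own outer ports: {out.1, a1.3} {out.2} {out.3} {a1.1} {a1.2} {a2.1, a2.3, a3.1} {a2.2} {a3.2} {a3.3}


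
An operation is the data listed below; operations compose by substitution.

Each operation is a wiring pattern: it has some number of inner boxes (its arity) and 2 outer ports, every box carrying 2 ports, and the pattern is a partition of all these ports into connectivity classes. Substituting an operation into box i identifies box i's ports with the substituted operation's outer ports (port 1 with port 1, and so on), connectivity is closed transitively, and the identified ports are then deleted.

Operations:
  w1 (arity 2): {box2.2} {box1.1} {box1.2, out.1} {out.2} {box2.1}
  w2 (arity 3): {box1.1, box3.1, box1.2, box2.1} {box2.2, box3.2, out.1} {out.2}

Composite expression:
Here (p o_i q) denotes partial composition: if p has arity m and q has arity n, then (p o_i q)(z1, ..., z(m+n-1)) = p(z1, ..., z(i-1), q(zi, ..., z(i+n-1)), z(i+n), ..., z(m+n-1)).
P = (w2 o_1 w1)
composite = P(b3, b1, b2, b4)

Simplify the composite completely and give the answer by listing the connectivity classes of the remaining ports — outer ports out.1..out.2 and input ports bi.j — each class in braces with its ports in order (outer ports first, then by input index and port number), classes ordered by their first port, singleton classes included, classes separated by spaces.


{out.1, b2.2, b4.2} {out.2} {b1.1} {b1.2} {b2.1, b3.2, b4.1} {b3.1}

Connectivity passes through glued w2-boundaries; trace each wire chain.
composing w1 on (b3, b1), with out.j its own outer ports: {out.1, b3.2} {out.2} {b1.1} {b1.2} {b3.1}
composing w2 on (b3, b1, b2, b4), with out.j its own outer ports: {out.1, b2.2, b4.2} {out.2} {b1.1} {b1.2} {b2.1, b3.2, b4.1} {b3.1}


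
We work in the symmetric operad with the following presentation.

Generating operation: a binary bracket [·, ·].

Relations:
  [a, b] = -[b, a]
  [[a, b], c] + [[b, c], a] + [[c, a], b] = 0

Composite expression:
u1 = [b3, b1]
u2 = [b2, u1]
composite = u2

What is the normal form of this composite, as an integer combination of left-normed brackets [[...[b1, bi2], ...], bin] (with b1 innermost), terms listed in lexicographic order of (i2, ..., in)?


[[b1, b3], b2]

Antisymmetry and Jacobi reduce to b1-anchored left-normed brackets.
Composite bracket: [b2, [b3, b1]]
Under [a, b] = ab - ba we get 4 signed associative words (2^2 = 4).
Words beginning with b1 determine it all:
  b1b3b2 appears with sign +1, giving the term +[[b1, b3], b2]


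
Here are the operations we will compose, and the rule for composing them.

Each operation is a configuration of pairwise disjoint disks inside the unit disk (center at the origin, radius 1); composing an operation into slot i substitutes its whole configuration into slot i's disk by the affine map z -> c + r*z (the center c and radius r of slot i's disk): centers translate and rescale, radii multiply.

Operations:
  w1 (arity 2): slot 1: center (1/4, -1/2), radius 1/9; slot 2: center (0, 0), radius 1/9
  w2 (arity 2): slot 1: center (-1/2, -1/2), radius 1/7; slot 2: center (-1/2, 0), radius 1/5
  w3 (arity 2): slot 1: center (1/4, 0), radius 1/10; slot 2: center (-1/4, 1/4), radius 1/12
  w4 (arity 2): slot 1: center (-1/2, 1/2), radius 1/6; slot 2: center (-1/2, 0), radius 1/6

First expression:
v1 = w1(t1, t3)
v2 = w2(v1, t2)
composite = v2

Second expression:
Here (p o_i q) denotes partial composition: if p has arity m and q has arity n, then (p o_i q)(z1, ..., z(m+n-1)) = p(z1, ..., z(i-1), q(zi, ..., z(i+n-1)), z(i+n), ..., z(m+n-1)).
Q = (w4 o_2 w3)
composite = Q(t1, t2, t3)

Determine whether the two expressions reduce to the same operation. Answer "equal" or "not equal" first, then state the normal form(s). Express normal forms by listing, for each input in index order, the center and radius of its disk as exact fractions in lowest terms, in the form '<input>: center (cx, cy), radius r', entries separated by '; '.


not equal; first: t1: center (-13/28, -4/7), radius 1/63; t2: center (-1/2, 0), radius 1/5; t3: center (-1/2, -1/2), radius 1/63; second: t1: center (-1/2, 1/2), radius 1/6; t2: center (-11/24, 0), radius 1/60; t3: center (-13/24, 1/24), radius 1/72


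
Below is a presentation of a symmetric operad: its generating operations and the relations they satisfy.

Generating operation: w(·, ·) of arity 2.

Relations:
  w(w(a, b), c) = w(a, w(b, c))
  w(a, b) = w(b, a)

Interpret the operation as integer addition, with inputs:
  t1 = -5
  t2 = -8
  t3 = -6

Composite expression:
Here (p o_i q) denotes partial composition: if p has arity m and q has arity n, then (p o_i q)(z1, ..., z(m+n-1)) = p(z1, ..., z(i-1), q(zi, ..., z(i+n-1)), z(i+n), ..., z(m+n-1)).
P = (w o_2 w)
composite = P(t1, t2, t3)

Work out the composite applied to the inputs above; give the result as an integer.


-19


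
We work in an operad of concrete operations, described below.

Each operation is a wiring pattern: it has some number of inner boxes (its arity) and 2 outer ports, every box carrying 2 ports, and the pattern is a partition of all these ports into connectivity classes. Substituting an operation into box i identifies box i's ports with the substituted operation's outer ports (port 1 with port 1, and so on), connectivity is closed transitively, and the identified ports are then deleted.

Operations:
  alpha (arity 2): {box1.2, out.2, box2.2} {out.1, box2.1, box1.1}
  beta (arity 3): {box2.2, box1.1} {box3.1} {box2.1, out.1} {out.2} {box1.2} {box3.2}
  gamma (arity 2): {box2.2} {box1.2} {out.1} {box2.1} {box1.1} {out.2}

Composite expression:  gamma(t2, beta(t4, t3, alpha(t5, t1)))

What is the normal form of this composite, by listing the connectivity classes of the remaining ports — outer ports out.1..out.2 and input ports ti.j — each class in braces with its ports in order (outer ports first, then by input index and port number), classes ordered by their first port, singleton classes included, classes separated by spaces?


{out.1} {out.2} {t1.1, t5.1} {t1.2, t5.2} {t2.1} {t2.2} {t3.1} {t3.2, t4.1} {t4.2}

Substituting into gamma glues patterns; closure does the rest.
alpha over (t5, t1) gives {out.1, t1.1, t5.1} {out.2, t1.2, t5.2}, out.j being that stage's outer ports
beta over (t4, t3, t5, t1) gives {out.1, t3.1} {out.2} {t1.1, t5.1} {t1.2, t5.2} {t3.2, t4.1} {t4.2}, out.j being that stage's outer ports
gamma over (t2, t4, t3, t5, t1) gives {out.1} {out.2} {t1.1, t5.1} {t1.2, t5.2} {t2.1} {t2.2} {t3.1} {t3.2, t4.1} {t4.2}, out.j being that stage's outer ports


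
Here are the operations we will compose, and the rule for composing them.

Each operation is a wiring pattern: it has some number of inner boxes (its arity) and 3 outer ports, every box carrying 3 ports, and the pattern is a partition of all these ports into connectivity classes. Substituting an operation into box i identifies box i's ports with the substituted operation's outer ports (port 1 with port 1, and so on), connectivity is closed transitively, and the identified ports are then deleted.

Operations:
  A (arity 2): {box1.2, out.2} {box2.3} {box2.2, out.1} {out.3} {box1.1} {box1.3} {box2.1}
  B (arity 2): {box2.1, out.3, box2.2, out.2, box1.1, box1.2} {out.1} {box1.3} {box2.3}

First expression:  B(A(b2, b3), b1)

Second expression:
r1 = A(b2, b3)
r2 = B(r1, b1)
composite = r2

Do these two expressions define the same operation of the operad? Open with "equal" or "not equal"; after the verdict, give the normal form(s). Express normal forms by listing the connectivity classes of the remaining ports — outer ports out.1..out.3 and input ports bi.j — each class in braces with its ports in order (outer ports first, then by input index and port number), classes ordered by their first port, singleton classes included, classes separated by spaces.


Reducing the first expression gives {out.1} {out.2, out.3, b1.1, b1.2, b2.2, b3.2} {b1.3} {b2.1} {b2.3} {b3.1} {b3.3}
Reducing the second expression gives {out.1} {out.2, out.3, b1.1, b1.2, b2.2, b3.2} {b1.3} {b2.1} {b2.3} {b3.1} {b3.3}
Identical normal forms: equal.

equal: each reduces to {out.1} {out.2, out.3, b1.1, b1.2, b2.2, b3.2} {b1.3} {b2.1} {b2.3} {b3.1} {b3.3}
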